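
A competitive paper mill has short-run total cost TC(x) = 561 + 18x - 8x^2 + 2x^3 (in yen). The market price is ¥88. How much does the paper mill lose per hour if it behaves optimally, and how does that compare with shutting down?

AVC = 18 - 8x + 2x^2 has its minimum ¥10 at x = 2; price ¥88 clears that bar, so the firm operates.
MC = 18 - 16x + 6x^2. Setting P = MC and taking the root on the rising branch gives x* = 5.
TR = 88·5 = 440. TC = 561 + 140 = 701. Profit = 440 − 701 = -¥261.
Shutting down would mean losing the fixed cost of ¥561, so operating at a loss of ¥261 is better by ¥300.

Profit = -¥261 at x = 5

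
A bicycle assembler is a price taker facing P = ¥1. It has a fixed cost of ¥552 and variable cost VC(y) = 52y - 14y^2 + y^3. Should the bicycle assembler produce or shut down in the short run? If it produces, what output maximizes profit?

Strip out fixed cost: VC = 52y - 14y^2 + y^3. Then AVC = 52 - 14y + y^2 and MC = 52 - 28y + 3y^2.
AVC hits its minimum where MC = AVC, at y = 7, giving min AVC = 52 - 14·7 + 7^2 = ¥3.
P = ¥1 lies below min AVC = ¥3; no output level covers variable cost.
The firm minimizes its loss by shutting down and losing only its fixed cost of ¥552.

Shut down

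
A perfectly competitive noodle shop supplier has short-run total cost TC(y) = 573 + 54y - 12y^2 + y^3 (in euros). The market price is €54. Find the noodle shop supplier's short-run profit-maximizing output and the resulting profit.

Profit = -€317 at y = 8

AVC = 54 - 12y + y^2 has its minimum €18 at y = 6; price €54 clears that bar, so the firm operates.
With MC = 54 - 24y + 3y^2, P = MC on the upward-sloping part at y* = 8.
TR = 54·8 = 432. TC = 573 + 176 = 749. Profit = 432 − 749 = -€317.
By producing, the firm covers all variable cost plus €256 of fixed cost; shutting down would lose the full €573.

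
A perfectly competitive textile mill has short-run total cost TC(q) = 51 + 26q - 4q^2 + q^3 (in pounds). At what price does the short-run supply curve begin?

Short-run supply begins at min AVC. From VC = 26q - 4q^2 + q^3, AVC = 26 - 4q + q^2.
dAVC/dq = -4 + 2q = 0 gives q = 2. min AVC = 26 - 4·2 + 2^2 = 22.
The firm shuts down for any P below £22.

£22 per unit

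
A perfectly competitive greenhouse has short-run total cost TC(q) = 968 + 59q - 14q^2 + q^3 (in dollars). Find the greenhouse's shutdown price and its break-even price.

Shutdown price = min AVC. AVC = 59 - 14q + q^2, with vertex at q = 7 and minimum $10.
ATC = 968/q + 59 - 14q + q^2. Setting dATC/dq = −968/q^2 − 14 + 2q = 0 gives q = 11 (since 2·11^3 − 14·11^2 = 968).
min ATC = 968/11 + 59 − 14·11 + 11^2 = $114. That is the break-even price.
For $10 ≤ P < $114 the firm produces at a loss; below $10 it shuts down.

Shutdown price = $10; break-even price = $114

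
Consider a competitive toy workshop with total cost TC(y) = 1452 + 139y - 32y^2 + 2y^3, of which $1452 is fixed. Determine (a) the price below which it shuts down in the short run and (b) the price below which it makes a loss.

Shutdown price = min AVC. AVC = 139 - 32y + 2y^2, with vertex at y = 8 and minimum $11.
ATC = 1452/y + 139 - 32y + 2y^2. Setting dATC/dy = −1452/y^2 − 32 + 4y = 0 gives y = 11 (since 4·11^3 − 32·11^2 = 1452).
min ATC = 1452/11 + 139 − 32·11 + 2·11^2 = $161. That is the break-even price.
For $11 ≤ P < $161 the firm produces at a loss; below $11 it shuts down.

Shutdown price = $11; break-even price = $161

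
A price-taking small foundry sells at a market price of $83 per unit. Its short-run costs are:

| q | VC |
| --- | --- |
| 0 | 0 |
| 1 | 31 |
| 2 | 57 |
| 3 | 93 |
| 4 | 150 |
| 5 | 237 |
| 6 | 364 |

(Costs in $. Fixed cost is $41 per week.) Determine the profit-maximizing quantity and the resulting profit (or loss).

q = 4; profit = $141

Profit at each row (π = 83q − TC): q=0: -41; q=1: 11; q=2: 68; q=3: 115; q=4: 141; q=5: 137; q=6: 93.
Profit is maximized at q = 4. AVC there is 150/4 = $37.50 ≤ P, so producing beats shutting down (which would give -$41).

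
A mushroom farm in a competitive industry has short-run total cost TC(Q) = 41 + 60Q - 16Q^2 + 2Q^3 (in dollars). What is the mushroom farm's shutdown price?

The shutdown price is the minimum of AVC. VC = 60Q - 16Q^2 + 2Q^3, so AVC = 60 - 16Q + 2Q^2.
At the minimum of AVC, MC = AVC. MC = 60 - 32Q + 6Q^2; setting MC = AVC gives 4Q^2 - 16Q = 0, so Q = 4. min AVC = 28.
The firm shuts down for any P below $28.

$28 per unit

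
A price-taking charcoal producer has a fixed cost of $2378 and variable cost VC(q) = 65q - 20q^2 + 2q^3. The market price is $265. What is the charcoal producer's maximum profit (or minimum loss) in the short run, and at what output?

AVC = 65 - 20q + 2q^2 has its minimum $15 at q = 5; price $265 clears that bar, so the firm operates.
With MC = 65 - 40q + 6q^2, P = MC on the upward-sloping part at q* = 10.
TR = 265·10 = 2650. TC = 2378 + 650 = 3028. Profit = 2650 − 3028 = -$378.
That loss of $378 beats the $2378 the firm would lose by shutting down; producing recovers $2000 of fixed cost.

Profit = -$378 at q = 10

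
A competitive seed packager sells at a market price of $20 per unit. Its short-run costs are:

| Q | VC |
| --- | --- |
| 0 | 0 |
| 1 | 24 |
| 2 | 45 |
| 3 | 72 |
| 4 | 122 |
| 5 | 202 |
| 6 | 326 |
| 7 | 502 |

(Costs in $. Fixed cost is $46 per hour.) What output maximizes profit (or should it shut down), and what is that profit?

Q = 0 (shut down); profit = -$46

Tabulate TR − TC: Q=0: -46; Q=1: -50; Q=2: -51; Q=3: -58; Q=4: -88; Q=5: -148; Q=6: -252; Q=7: -408.
Profit is highest at Q = 0. Equivalently, the lowest AVC in the table is 45/2 ≈ $22.50 at Q = 2, and P = $20 falls below it — price never covers variable cost, so the firm shuts down and loses only its fixed cost.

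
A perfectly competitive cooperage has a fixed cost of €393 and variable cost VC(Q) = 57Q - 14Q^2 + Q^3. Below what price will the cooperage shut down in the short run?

Short-run supply begins at min AVC. From VC = 57Q - 14Q^2 + Q^3, AVC = 57 - 14Q + Q^2.
dAVC/dQ = -14 + 2Q = 0 gives Q = 7. min AVC = 57 - 14·7 + 7^2 = 8.
So the shutdown price is €8.

€8 per unit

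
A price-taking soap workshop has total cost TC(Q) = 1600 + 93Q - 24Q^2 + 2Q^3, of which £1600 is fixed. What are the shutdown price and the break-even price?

Shutdown price = £21; break-even price = £213

AVC = 93 - 24Q + 2Q^2; minimized at Q = 6, giving min AVC = £21. That is the shutdown price.
ATC = 1600/Q + 93 - 24Q + 2Q^2. Setting dATC/dQ = −1600/Q^2 − 24 + 4Q = 0 gives Q = 10 (since 4·10^3 − 24·10^2 = 1600).
min ATC = 1600/10 + 93 − 24·10 + 2·10^2 = £213. That is the break-even price.
Between these two prices the firm operates at a loss; above £213 it earns a profit.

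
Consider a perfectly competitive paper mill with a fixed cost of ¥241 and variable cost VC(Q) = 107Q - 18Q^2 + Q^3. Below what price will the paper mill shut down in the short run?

¥26 per unit

The firm shuts down when price falls below the minimum of average variable cost. AVC = VC/Q = 107 - 18Q + Q^2.
At the minimum of AVC, MC = AVC. MC = 107 - 36Q + 3Q^2; setting MC = AVC gives 2Q^2 - 18Q = 0, so Q = 9. min AVC = 26.
For P < ¥26 the firm produces nothing.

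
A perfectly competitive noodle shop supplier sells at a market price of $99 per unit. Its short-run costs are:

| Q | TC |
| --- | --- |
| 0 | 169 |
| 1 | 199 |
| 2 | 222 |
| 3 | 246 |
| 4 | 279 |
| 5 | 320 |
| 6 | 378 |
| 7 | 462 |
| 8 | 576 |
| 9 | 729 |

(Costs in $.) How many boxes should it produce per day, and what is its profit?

Profit at each row (π = 99Q − TC): Q=0: -169; Q=1: -100; Q=2: -24; Q=3: 51; Q=4: 117; Q=5: 175; Q=6: 216; Q=7: 231; Q=8: 216; Q=9: 162.
Profit is maximized at Q = 7. AVC there is 293/7 = $41.86 ≤ P, so producing beats shutting down (which would give -$169).

Q = 7; profit = $231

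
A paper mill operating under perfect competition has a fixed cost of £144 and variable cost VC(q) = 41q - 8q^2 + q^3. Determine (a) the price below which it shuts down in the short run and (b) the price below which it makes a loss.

Shutdown price = £25; break-even price = £53

AVC = 41 - 8q + q^2; minimized at q = 4, giving min AVC = £25. That is the shutdown price.
ATC = 144/q + 41 - 8q + q^2. Setting dATC/dq = −144/q^2 − 8 + 2q = 0 gives q = 6 (since 2·6^3 − 8·6^2 = 144).
min ATC = 144/6 + 41 − 8·6 + 6^2 = £53. That is the break-even price.
Between these two prices the firm operates at a loss; above £53 it earns a profit.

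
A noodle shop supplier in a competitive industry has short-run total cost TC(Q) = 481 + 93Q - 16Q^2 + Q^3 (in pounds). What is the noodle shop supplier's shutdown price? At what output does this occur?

Short-run supply begins at min AVC. From VC = 93Q - 16Q^2 + Q^3, AVC = 93 - 16Q + Q^2.
dAVC/dQ = -16 + 2Q = 0 gives Q = 8. min AVC = 93 - 16·8 + 8^2 = 29.
The firm shuts down for any P below £29.

£29 per unit, at Q = 8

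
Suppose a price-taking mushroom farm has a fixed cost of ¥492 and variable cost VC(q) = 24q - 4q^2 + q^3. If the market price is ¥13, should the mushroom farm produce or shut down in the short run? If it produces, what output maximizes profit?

Shut down

Strip out fixed cost: VC = 24q - 4q^2 + q^3. Then AVC = 24 - 4q + q^2 and MC = 24 - 8q + 3q^2.
AVC hits its minimum where MC = AVC, at q = 2, giving min AVC = 24 - 4·2 + 2^2 = ¥20.
Since P = ¥13 < min AVC = ¥20, price fails to cover variable cost at any output.
Best response: produce nothing and absorb the ¥492 fixed cost.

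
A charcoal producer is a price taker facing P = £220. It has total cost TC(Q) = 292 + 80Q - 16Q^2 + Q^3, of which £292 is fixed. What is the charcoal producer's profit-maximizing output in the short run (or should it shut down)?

Produce at Q = 14

Strip out fixed cost: VC = 80Q - 16Q^2 + Q^3. Then AVC = 80 - 16Q + Q^2 and MC = 80 - 32Q + 3Q^2.
AVC is minimized where dAVC/dQ = -16 + 2Q = 0, at Q = 8; min AVC = 80 - 16·8 + 8^2 = £16.
Since P = £220 ≥ min AVC = £16, price covers variable cost and the firm should produce.
Solving P = MC: -140 - 32Q + 3Q^2 = 0 ⇒ Q = -10/3 or 14. On the upward-sloping branch, Q* = 14.
Check: AVC at Q = 14 is £52 ≤ P, so revenue covers variable cost.
Profit = P·Q − TC = 220·14 − 1020 = £2060.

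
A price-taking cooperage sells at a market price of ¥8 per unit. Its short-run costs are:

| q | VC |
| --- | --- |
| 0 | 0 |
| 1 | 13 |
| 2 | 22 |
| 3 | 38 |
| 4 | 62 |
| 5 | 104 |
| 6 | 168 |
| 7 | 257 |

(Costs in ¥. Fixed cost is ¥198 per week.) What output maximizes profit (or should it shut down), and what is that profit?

Tabulate TR − TC: q=0: -198; q=1: -203; q=2: -204; q=3: -212; q=4: -228; q=5: -262; q=6: -318; q=7: -399.
Profit is highest at q = 0. Equivalently, the lowest AVC in the table is 22/2 ≈ ¥11 at q = 2, and P = ¥8 falls below it — price never covers variable cost, so the firm shuts down and loses only its fixed cost.

q = 0 (shut down); profit = -¥198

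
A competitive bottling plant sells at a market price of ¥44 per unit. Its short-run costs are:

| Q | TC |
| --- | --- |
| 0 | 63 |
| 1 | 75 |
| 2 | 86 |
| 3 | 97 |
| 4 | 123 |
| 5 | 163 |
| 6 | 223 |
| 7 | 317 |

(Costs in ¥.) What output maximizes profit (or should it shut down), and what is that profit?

Q = 5; profit = ¥57

Tabulate TR − TC: Q=0: -63; Q=1: -31; Q=2: 2; Q=3: 35; Q=4: 53; Q=5: 57; Q=6: 41; Q=7: -9.
Profit is maximized at Q = 5. AVC there is 100/5 = ¥20 ≤ P, so producing beats shutting down (which would give -¥63).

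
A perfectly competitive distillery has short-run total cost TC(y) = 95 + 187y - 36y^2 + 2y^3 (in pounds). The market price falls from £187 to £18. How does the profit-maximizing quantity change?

MC = 187 - 72y + 6y^2; the shutdown threshold is min AVC = £25 (at y = 9).
With P = £187 above the shutdown price, P = MC gives y = 12.
At P = £18 < min AVC = £25, price no longer covers variable cost at any output, so the firm shuts down: y = 0.

Output falls from 12 to 0 (the firm shuts down)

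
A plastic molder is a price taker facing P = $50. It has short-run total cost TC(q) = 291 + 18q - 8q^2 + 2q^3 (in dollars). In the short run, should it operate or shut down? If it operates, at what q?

Produce at q = 4

Variable cost is VC = 18q - 8q^2 + 2q^3, so AVC = VC/q = 18 - 8q + 2q^2 and MC = dTC/dq = 18 - 16q + 6q^2.
AVC is minimized where dAVC/dq = -8 + 4q = 0, at q = 2; min AVC = 18 - 8·2 + 2·2^2 = $10.
Because $50 ≥ $10, revenue can cover variable cost; the firm operates.
P = MC gives -32 - 16q + 6q^2 = 0, with roots -4/3 and 4. Take the larger (rising MC): q* = 4.
Check: AVC at q = 4 is $18 ≤ P, so revenue covers variable cost.
Profit = P·q − TC = 50·4 − 363 = -$163, a loss, but smaller than the $291 fixed cost the firm would lose by shutting down.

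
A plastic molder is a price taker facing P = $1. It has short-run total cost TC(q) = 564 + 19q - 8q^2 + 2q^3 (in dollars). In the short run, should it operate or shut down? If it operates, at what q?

From TC, MC = TC'(q) = 19 - 16q + 6q^2 and AVC = VC/q = 19 - 8q + 2q^2.
AVC hits its minimum where MC = AVC, at q = 2, giving min AVC = 19 - 8·2 + 2·2^2 = $11.
P = $1 lies below min AVC = $11; no output level covers variable cost.
Best response: produce nothing and absorb the $564 fixed cost.

Shut down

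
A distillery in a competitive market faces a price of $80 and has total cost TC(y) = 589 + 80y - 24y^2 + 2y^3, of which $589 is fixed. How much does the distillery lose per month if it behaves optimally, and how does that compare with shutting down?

Profit = -$77 at y = 8

AVC = 80 - 24y + 2y^2 has its minimum $8 at y = 6; price $80 clears that bar, so the firm operates.
MC = 80 - 48y + 6y^2. Setting P = MC and taking the root on the rising branch gives y* = 8.
TR = 80·8 = 640. TC = 589 + 128 = 717. Profit = 640 − 717 = -$77.
Shutting down would mean losing the fixed cost of $589, so operating at a loss of $77 is better by $512.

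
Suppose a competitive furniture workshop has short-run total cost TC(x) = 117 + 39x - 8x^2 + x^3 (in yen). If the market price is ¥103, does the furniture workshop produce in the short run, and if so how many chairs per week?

From TC, MC = TC'(x) = 39 - 16x + 3x^2 and AVC = VC/x = 39 - 8x + x^2.
The AVC parabola has its vertex at x = 8/2 = 4, where AVC = 39 - 8·4 + 4^2 = ¥23.
Since P = ¥103 ≥ min AVC = ¥23, price covers variable cost and the firm should produce.
Solving P = MC: -64 - 16x + 3x^2 = 0 ⇒ x = -8/3 or 8. On the upward-sloping branch, x* = 8.
Check: AVC at x = 8 is ¥39 ≤ P, so revenue covers variable cost.
Profit = P·x − TC = 103·8 − 429 = ¥395.

Produce at x = 8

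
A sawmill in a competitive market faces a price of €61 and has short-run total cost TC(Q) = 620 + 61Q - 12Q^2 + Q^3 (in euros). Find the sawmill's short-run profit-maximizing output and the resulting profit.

AVC = 61 - 12Q + Q^2; min AVC = €25 at Q = 6. Since P = €61 ≥ min AVC, the firm produces.
MC = 61 - 24Q + 3Q^2. Setting P = MC and taking the root on the rising branch gives Q* = 8.
TR = 61·8 = 488. TC = 620 + 232 = 852. Profit = 488 − 852 = -€364.
By producing, the firm covers all variable cost plus €256 of fixed cost; shutting down would lose the full €620.

Profit = -€364 at Q = 8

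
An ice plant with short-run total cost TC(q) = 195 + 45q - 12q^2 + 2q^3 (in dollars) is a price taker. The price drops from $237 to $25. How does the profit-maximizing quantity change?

Output falls from 8 to 0 (the firm shuts down)

MC = 45 - 24q + 6q^2; the shutdown threshold is min AVC = $27 (at q = 3).
With P = $237 above the shutdown price, P = MC gives q = 8.
At P = $25 < min AVC = $27, price no longer covers variable cost at any output, so the firm shuts down: q = 0.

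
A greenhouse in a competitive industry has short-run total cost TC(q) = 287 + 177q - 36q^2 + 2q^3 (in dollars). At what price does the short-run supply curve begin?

Short-run supply begins at min AVC. From VC = 177q - 36q^2 + 2q^3, AVC = 177 - 36q + 2q^2.
At the minimum of AVC, MC = AVC. MC = 177 - 72q + 6q^2; setting MC = AVC gives 4q^2 - 36q = 0, so q = 9. min AVC = 15.
For P < $15 the firm produces nothing.

$15 per unit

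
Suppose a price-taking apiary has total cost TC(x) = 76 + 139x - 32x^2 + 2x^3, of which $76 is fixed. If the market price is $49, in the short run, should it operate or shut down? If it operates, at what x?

From TC, MC = TC'(x) = 139 - 64x + 6x^2 and AVC = VC/x = 139 - 32x + 2x^2.
The AVC parabola has its vertex at x = 32/4 = 8, where AVC = 139 - 32·8 + 2·8^2 = $11.
P = $49 exceeds min AVC = $11, so the firm stays open.
Solving P = MC: 90 - 64x + 6x^2 = 0 ⇒ x = 5/3 or 9. On the upward-sloping branch, x* = 9.
Check: AVC at x = 9 is $13 ≤ P, so revenue covers variable cost.
Profit = P·x − TC = 49·9 − 193 = $248.

Produce at x = 9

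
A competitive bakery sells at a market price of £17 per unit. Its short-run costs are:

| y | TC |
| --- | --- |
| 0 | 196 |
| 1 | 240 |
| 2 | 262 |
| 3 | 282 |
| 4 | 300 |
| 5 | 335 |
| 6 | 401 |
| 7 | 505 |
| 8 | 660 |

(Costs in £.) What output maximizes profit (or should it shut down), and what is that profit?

Compute π = P·y − TC at each output: y=0: -196; y=1: -223; y=2: -228; y=3: -231; y=4: -232; y=5: -250; y=6: -299; y=7: -386; y=8: -524.
Profit is highest at y = 0. Equivalently, the lowest AVC in the table is 104/4 ≈ £26 at y = 4, and P = £17 falls below it — price never covers variable cost, so the firm shuts down and loses only its fixed cost.

y = 0 (shut down); profit = -£196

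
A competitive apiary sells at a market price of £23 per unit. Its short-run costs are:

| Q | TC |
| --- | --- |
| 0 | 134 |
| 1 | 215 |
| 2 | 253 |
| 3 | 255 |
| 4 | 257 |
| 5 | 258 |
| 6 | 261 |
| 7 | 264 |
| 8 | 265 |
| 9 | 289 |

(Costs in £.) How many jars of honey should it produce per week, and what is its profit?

Tabulate TR − TC: Q=0: -134; Q=1: -192; Q=2: -207; Q=3: -186; Q=4: -165; Q=5: -143; Q=6: -123; Q=7: -103; Q=8: -81; Q=9: -82.
Profit is maximized at Q = 8. AVC there is 131/8 = £16.38 ≤ P, so producing beats shutting down (which would give -£134).

Q = 8; profit = -£81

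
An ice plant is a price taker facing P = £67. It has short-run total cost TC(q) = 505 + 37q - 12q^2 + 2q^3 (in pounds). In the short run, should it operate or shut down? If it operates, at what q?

Produce at q = 5

From TC, MC = TC'(q) = 37 - 24q + 6q^2 and AVC = VC/q = 37 - 12q + 2q^2.
AVC hits its minimum where MC = AVC, at q = 3, giving min AVC = 37 - 12·3 + 2·3^2 = £19.
P = £67 exceeds min AVC = £19, so the firm stays open.
P = MC gives -30 - 24q + 6q^2 = 0, with roots -1 and 5. Take the larger (rising MC): q* = 5.
Check: AVC at q = 5 is £27 ≤ P, so revenue covers variable cost.
Profit = P·q − TC = 67·5 − 640 = -£305, a loss, but smaller than the £505 fixed cost the firm would lose by shutting down.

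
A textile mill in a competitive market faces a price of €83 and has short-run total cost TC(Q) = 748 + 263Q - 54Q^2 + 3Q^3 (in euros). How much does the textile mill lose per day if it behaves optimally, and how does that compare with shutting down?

Profit = -€148 at Q = 10

AVC = 263 - 54Q + 3Q^2; min AVC = €20 at Q = 9. Since P = €83 ≥ min AVC, the firm produces.
MC = 263 - 108Q + 9Q^2. Setting P = MC and taking the root on the rising branch gives Q* = 10.
TR = 83·10 = 830. TC = 748 + 230 = 978. Profit = 830 − 978 = -€148.
By producing, the firm covers all variable cost plus €600 of fixed cost; shutting down would lose the full €748.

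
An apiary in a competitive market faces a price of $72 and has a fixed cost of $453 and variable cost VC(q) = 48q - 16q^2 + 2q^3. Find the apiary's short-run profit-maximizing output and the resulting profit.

AVC = 48 - 16q + 2q^2 has its minimum $16 at q = 4; price $72 clears that bar, so the firm operates.
With MC = 48 - 32q + 6q^2, P = MC on the upward-sloping part at q* = 6.
TR = 72·6 = 432. TC = 453 + 144 = 597. Profit = 432 − 597 = -$165.
Shutting down would mean losing the fixed cost of $453, so operating at a loss of $165 is better by $288.

Profit = -$165 at q = 6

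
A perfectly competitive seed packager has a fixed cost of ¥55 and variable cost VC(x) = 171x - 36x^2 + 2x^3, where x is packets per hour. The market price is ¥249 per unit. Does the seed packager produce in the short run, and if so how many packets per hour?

Strip out fixed cost: VC = 171x - 36x^2 + 2x^3. Then AVC = 171 - 36x + 2x^2 and MC = 171 - 72x + 6x^2.
AVC is minimized where dAVC/dx = -36 + 4x = 0, at x = 9; min AVC = 171 - 36·9 + 2·9^2 = ¥9.
Because ¥249 ≥ ¥9, revenue can cover variable cost; the firm operates.
P = MC gives -78 - 72x + 6x^2 = 0, with roots -1 and 13. Take the larger (rising MC): x* = 13.
Check: AVC at x = 13 is ¥41 ≤ P, so revenue covers variable cost.
Profit = P·x − TC = 249·13 − 588 = ¥2649.

Produce at x = 13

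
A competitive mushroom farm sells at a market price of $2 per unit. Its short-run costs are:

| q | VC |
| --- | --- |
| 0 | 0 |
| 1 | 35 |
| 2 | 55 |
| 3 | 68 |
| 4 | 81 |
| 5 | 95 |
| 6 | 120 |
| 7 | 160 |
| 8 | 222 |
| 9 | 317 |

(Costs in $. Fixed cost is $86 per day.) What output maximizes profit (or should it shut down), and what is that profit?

Tabulate TR − TC: q=0: -86; q=1: -119; q=2: -137; q=3: -148; q=4: -159; q=5: -171; q=6: -194; q=7: -232; q=8: -292; q=9: -385.
Profit is highest at q = 0. Equivalently, the lowest AVC in the table is 95/5 ≈ $19 at q = 5, and P = $2 falls below it — price never covers variable cost, so the firm shuts down and loses only its fixed cost.

q = 0 (shut down); profit = -$86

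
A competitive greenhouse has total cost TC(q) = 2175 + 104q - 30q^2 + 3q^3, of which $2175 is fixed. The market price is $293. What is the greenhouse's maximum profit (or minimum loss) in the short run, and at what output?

AVC = 104 - 30q + 3q^2 has its minimum $29 at q = 5; price $293 clears that bar, so the firm operates.
MC = 104 - 60q + 9q^2. Setting P = MC and taking the root on the rising branch gives q* = 9.
TR = 293·9 = 2637. TC = 2175 + 693 = 2868. Profit = 2637 − 2868 = -$231.
Shutting down would mean losing the fixed cost of $2175, so operating at a loss of $231 is better by $1944.

Profit = -$231 at q = 9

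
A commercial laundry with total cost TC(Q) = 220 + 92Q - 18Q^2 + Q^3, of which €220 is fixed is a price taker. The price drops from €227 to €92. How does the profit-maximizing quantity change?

Output falls from 15 to 12

AVC = 92 - 18Q + Q^2, minimized at Q = 9 where min AVC = €11. MC = 92 - 36Q + 3Q^2.
With P = €227 above the shutdown price, P = MC gives Q = 15.
At P = €92 ≥ min AVC, set P = MC: Q = 12. The firm stays open but cuts output.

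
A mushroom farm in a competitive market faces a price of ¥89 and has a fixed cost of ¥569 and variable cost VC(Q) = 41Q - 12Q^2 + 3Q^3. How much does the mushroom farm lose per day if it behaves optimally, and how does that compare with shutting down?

Profit = -¥377 at Q = 4

AVC = 41 - 12Q + 3Q^2; min AVC = ¥29 at Q = 2. Since P = ¥89 ≥ min AVC, the firm produces.
MC = 41 - 24Q + 9Q^2. Setting P = MC and taking the root on the rising branch gives Q* = 4.
TR = 89·4 = 356. TC = 569 + 164 = 733. Profit = 356 − 733 = -¥377.
That loss of ¥377 beats the ¥569 the firm would lose by shutting down; producing recovers ¥192 of fixed cost.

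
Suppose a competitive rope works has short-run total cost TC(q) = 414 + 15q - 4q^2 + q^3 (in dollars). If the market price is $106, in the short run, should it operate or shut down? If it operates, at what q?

From TC, MC = TC'(q) = 15 - 8q + 3q^2 and AVC = VC/q = 15 - 4q + q^2.
AVC hits its minimum where MC = AVC, at q = 2, giving min AVC = 15 - 4·2 + 2^2 = $11.
Since P = $106 ≥ min AVC = $11, price covers variable cost and the firm should produce.
P = MC gives -91 - 8q + 3q^2 = 0, with roots -13/3 and 7. Take the larger (rising MC): q* = 7.
Check: AVC at q = 7 is $36 ≤ P, so revenue covers variable cost.
Profit = P·q − TC = 106·7 − 666 = $76.

Produce at q = 7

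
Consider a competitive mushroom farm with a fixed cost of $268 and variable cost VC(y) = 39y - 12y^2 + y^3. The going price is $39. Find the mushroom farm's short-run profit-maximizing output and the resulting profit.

AVC = 39 - 12y + y^2 has its minimum $3 at y = 6; price $39 clears that bar, so the firm operates.
MC = 39 - 24y + 3y^2. Setting P = MC and taking the root on the rising branch gives y* = 8.
TR = 39·8 = 312. TC = 268 + 56 = 324. Profit = 312 − 324 = -$12.
Shutting down would mean losing the fixed cost of $268, so operating at a loss of $12 is better by $256.

Profit = -$12 at y = 8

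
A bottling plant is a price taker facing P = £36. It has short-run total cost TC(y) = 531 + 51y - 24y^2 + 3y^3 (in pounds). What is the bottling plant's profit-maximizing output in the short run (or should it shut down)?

Produce at y = 5

Variable cost is VC = 51y - 24y^2 + 3y^3, so AVC = VC/y = 51 - 24y + 3y^2 and MC = dTC/dy = 51 - 48y + 9y^2.
The AVC parabola has its vertex at y = 24/6 = 4, where AVC = 51 - 24·4 + 3·4^2 = £3.
Because £36 ≥ £3, revenue can cover variable cost; the firm operates.
Set P = MC: 36 = 51 - 48y + 9y^2 → 15 - 48y + 9y^2 = 0. The roots are y = 1/3 and y = 5; the profit-maximizing output is on the rising part of MC, so y* = 5.
Check: AVC at y = 5 is £6 ≤ P, so revenue covers variable cost.
Profit = P·y − TC = 36·5 − 561 = -£381, a loss, but smaller than the £531 fixed cost the firm would lose by shutting down.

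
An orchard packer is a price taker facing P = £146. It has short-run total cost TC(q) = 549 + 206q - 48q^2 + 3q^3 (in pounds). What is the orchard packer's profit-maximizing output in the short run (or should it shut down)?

Variable cost is VC = 206q - 48q^2 + 3q^3, so AVC = VC/q = 206 - 48q + 3q^2 and MC = dTC/dq = 206 - 96q + 9q^2.
The AVC parabola has its vertex at q = 48/6 = 8, where AVC = 206 - 48·8 + 3·8^2 = £14.
P = £146 exceeds min AVC = £14, so the firm stays open.
Set P = MC: 146 = 206 - 96q + 9q^2 → 60 - 96q + 9q^2 = 0. The roots are q = 2/3 and q = 10; the profit-maximizing output is on the rising part of MC, so q* = 10.
Check: AVC at q = 10 is £26 ≤ P, so revenue covers variable cost.
Profit = P·q − TC = 146·10 − 809 = £651.

Produce at q = 10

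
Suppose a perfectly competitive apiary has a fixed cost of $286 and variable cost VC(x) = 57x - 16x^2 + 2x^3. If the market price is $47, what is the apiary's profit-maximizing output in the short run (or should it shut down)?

Strip out fixed cost: VC = 57x - 16x^2 + 2x^3. Then AVC = 57 - 16x + 2x^2 and MC = 57 - 32x + 6x^2.
AVC is minimized where dAVC/dx = -16 + 4x = 0, at x = 4; min AVC = 57 - 16·4 + 2·4^2 = $25.
P = $47 exceeds min AVC = $25, so the firm stays open.
P = MC gives 10 - 32x + 6x^2 = 0, with roots 1/3 and 5. Take the larger (rising MC): x* = 5.
Check: AVC at x = 5 is $27 ≤ P, so revenue covers variable cost.
Profit = P·x − TC = 47·5 − 421 = -$186, a loss, but smaller than the $286 fixed cost the firm would lose by shutting down.

Produce at x = 5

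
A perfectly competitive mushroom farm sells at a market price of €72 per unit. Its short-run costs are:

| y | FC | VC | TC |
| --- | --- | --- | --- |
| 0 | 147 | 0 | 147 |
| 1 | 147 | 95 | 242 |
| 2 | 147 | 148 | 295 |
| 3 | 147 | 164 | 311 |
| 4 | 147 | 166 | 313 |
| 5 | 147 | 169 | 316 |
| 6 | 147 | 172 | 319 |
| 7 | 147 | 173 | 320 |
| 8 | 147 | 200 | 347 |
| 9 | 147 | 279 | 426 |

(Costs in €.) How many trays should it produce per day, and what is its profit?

Tabulate TR − TC: y=0: -147; y=1: -170; y=2: -151; y=3: -95; y=4: -25; y=5: 44; y=6: 113; y=7: 184; y=8: 229; y=9: 222.
Profit is maximized at y = 8. AVC there is 200/8 = €25 ≤ P, so producing beats shutting down (which would give -€147).

y = 8; profit = €229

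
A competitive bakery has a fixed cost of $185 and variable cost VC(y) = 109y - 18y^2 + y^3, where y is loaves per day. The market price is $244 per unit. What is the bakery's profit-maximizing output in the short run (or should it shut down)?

From TC, MC = TC'(y) = 109 - 36y + 3y^2 and AVC = VC/y = 109 - 18y + y^2.
AVC is minimized where dAVC/dy = -18 + 2y = 0, at y = 9; min AVC = 109 - 18·9 + 9^2 = $28.
Since P = $244 ≥ min AVC = $28, price covers variable cost and the firm should produce.
P = MC gives -135 - 36y + 3y^2 = 0, with roots -3 and 15. Take the larger (rising MC): y* = 15.
Check: AVC at y = 15 is $64 ≤ P, so revenue covers variable cost.
Profit = P·y − TC = 244·15 − 1145 = $2515.

Produce at y = 15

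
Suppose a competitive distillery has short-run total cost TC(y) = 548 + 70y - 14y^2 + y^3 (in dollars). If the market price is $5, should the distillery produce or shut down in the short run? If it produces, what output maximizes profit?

Shut down

Variable cost is VC = 70y - 14y^2 + y^3, so AVC = VC/y = 70 - 14y + y^2 and MC = dTC/dy = 70 - 28y + 3y^2.
AVC hits its minimum where MC = AVC, at y = 7, giving min AVC = 70 - 14·7 + 7^2 = $21.
With P < min AVC ($5 < $21), every unit sold adds to the loss.
Best response: produce nothing and absorb the $548 fixed cost.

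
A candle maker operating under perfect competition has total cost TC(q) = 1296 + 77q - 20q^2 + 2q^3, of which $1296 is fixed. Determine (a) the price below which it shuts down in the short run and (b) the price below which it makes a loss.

Shutdown price = $27; break-even price = $203

AVC = 77 - 20q + 2q^2; minimized at q = 5, giving min AVC = $27. That is the shutdown price.
ATC = 1296/q + 77 - 20q + 2q^2. Setting dATC/dq = −1296/q^2 − 20 + 4q = 0 gives q = 9 (since 4·9^3 − 20·9^2 = 1296).
min ATC = 1296/9 + 77 − 20·9 + 2·9^2 = $203. That is the break-even price.
Between these two prices the firm operates at a loss; above $203 it earns a profit.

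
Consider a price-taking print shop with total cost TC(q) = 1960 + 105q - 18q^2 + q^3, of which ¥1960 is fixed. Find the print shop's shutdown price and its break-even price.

Shutdown price = ¥24; break-even price = ¥189

Shutdown price = min AVC. AVC = 105 - 18q + q^2, with vertex at q = 9 and minimum ¥24.
ATC = 1960/q + 105 - 18q + q^2. Setting dATC/dq = −1960/q^2 − 18 + 2q = 0 gives q = 14 (since 2·14^3 − 18·14^2 = 1960).
min ATC = 1960/14 + 105 − 18·14 + 14^2 = ¥189. That is the break-even price.
For ¥24 ≤ P < ¥189 the firm produces at a loss; below ¥24 it shuts down.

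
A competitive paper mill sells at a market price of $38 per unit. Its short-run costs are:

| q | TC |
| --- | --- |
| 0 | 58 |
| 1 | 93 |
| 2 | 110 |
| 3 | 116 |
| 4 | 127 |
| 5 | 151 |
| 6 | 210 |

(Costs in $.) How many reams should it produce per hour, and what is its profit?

Tabulate TR − TC: q=0: -58; q=1: -55; q=2: -34; q=3: -2; q=4: 25; q=5: 39; q=6: 18.
Profit is maximized at q = 5. AVC there is 93/5 = $18.60 ≤ P, so producing beats shutting down (which would give -$58).

q = 5; profit = $39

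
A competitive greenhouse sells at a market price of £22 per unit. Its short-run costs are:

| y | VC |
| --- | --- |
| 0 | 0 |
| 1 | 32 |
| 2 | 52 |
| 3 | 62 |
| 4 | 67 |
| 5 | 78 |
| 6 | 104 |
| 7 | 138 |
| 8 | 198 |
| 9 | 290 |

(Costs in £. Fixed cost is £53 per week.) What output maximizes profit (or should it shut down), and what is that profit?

y = 5; profit = -£21

Compute π = P·y − TC at each output: y=0: -53; y=1: -63; y=2: -61; y=3: -49; y=4: -32; y=5: -21; y=6: -25; y=7: -37; y=8: -75; y=9: -145.
Profit is maximized at y = 5. AVC there is 78/5 = £15.60 ≤ P, so producing beats shutting down (which would give -£53).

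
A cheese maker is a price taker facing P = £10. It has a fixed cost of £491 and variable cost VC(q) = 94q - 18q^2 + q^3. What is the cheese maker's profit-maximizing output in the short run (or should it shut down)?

Variable cost is VC = 94q - 18q^2 + q^3, so AVC = VC/q = 94 - 18q + q^2 and MC = dTC/dq = 94 - 36q + 3q^2.
The AVC parabola has its vertex at q = 18/2 = 9, where AVC = 94 - 18·9 + 9^2 = £13.
P = £10 lies below min AVC = £13; no output level covers variable cost.
The firm minimizes its loss by shutting down and losing only its fixed cost of £491.

Shut down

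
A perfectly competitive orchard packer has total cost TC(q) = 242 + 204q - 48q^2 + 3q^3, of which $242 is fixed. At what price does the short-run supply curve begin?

Short-run supply begins at min AVC. From VC = 204q - 48q^2 + 3q^3, AVC = 204 - 48q + 3q^2.
dAVC/dq = -48 + 6q = 0 gives q = 8. min AVC = 204 - 48·8 + 3·8^2 = 12.
The firm shuts down for any P below $12.

$12 per unit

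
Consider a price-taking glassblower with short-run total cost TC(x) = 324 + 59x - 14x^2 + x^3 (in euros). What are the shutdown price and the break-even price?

Shutdown price = €10; break-even price = €50

Shutdown price = min AVC. AVC = 59 - 14x + x^2, with vertex at x = 7 and minimum €10.
ATC = 324/x + 59 - 14x + x^2. Setting dATC/dx = −324/x^2 − 14 + 2x = 0 gives x = 9 (since 2·9^3 − 14·9^2 = 324).
min ATC = 324/9 + 59 − 14·9 + 9^2 = €50. That is the break-even price.
Between these two prices the firm operates at a loss; above €50 it earns a profit.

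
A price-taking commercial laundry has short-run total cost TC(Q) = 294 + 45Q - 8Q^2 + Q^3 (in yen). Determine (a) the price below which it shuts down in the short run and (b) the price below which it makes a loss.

Shutdown price = ¥29; break-even price = ¥80

Shutdown price = min AVC. AVC = 45 - 8Q + Q^2, with vertex at Q = 4 and minimum ¥29.
ATC = 294/Q + 45 - 8Q + Q^2. Setting dATC/dQ = −294/Q^2 − 8 + 2Q = 0 gives Q = 7 (since 2·7^3 − 8·7^2 = 294).
min ATC = 294/7 + 45 − 8·7 + 7^2 = ¥80. That is the break-even price.
Between these two prices the firm operates at a loss; above ¥80 it earns a profit.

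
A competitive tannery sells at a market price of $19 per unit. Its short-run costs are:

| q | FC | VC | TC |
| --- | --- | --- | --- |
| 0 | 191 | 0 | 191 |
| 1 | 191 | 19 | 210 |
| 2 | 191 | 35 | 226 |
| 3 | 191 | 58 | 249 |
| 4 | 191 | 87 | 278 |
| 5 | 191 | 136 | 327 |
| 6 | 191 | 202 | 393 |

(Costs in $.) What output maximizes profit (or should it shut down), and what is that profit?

Tabulate TR − TC: q=0: -191; q=1: -191; q=2: -188; q=3: -192; q=4: -202; q=5: -232; q=6: -279.
Profit is maximized at q = 2. AVC there is 35/2 = $17.50 ≤ P, so producing beats shutting down (which would give -$191).

q = 2; profit = -$188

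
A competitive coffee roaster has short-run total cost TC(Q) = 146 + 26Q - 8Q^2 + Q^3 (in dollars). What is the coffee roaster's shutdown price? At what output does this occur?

The shutdown price is the minimum of AVC. VC = 26Q - 8Q^2 + Q^3, so AVC = 26 - 8Q + Q^2.
dAVC/dQ = -8 + 2Q = 0 gives Q = 4. min AVC = 26 - 8·4 + 4^2 = 10.
The firm shuts down for any P below $10.

$10 per unit, at Q = 4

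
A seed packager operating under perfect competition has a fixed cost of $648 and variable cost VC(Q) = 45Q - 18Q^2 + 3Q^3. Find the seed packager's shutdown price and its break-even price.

Shutdown price = $18; break-even price = $153

AVC = 45 - 18Q + 3Q^2; minimized at Q = 3, giving min AVC = $18. That is the shutdown price.
ATC = 648/Q + 45 - 18Q + 3Q^2. Setting dATC/dQ = −648/Q^2 − 18 + 6Q = 0 gives Q = 6 (since 6·6^3 − 18·6^2 = 648).
min ATC = 648/6 + 45 − 18·6 + 3·6^2 = $153. That is the break-even price.
For $18 ≤ P < $153 the firm produces at a loss; below $18 it shuts down.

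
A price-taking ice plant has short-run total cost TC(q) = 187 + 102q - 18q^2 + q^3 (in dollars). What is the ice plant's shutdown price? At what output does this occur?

$21 per unit, at q = 9

The shutdown price is the minimum of AVC. VC = 102q - 18q^2 + q^3, so AVC = 102 - 18q + q^2.
dAVC/dq = -18 + 2q = 0 gives q = 9. min AVC = 102 - 18·9 + 9^2 = 21.
So the shutdown price is $21.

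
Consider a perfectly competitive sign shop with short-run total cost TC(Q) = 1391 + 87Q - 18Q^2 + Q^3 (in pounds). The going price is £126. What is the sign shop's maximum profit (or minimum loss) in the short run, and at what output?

Profit = -£39 at Q = 13

AVC = 87 - 18Q + Q^2; min AVC = £6 at Q = 9. Since P = £126 ≥ min AVC, the firm produces.
With MC = 87 - 36Q + 3Q^2, P = MC on the upward-sloping part at Q* = 13.
TR = 126·13 = 1638. TC = 1391 + 286 = 1677. Profit = 1638 − 1677 = -£39.
By producing, the firm covers all variable cost plus £1352 of fixed cost; shutting down would lose the full £1391.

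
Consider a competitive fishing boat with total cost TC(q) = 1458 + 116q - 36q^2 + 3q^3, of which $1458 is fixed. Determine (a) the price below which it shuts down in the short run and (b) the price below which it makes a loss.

Shutdown price = $8; break-even price = $197

Shutdown price = min AVC. AVC = 116 - 36q + 3q^2, with vertex at q = 6 and minimum $8.
ATC = 1458/q + 116 - 36q + 3q^2. Setting dATC/dq = −1458/q^2 − 36 + 6q = 0 gives q = 9 (since 6·9^3 − 36·9^2 = 1458).
min ATC = 1458/9 + 116 − 36·9 + 3·9^2 = $197. That is the break-even price.
For $8 ≤ P < $197 the firm produces at a loss; below $8 it shuts down.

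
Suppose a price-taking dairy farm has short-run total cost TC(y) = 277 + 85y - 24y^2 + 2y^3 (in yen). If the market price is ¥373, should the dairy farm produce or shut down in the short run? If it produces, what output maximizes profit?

Strip out fixed cost: VC = 85y - 24y^2 + 2y^3. Then AVC = 85 - 24y + 2y^2 and MC = 85 - 48y + 6y^2.
AVC is minimized where dAVC/dy = -24 + 4y = 0, at y = 6; min AVC = 85 - 24·6 + 2·6^2 = ¥13.
Because ¥373 ≥ ¥13, revenue can cover variable cost; the firm operates.
P = MC gives -288 - 48y + 6y^2 = 0, with roots -4 and 12. Take the larger (rising MC): y* = 12.
Check: AVC at y = 12 is ¥85 ≤ P, so revenue covers variable cost.
Profit = P·y − TC = 373·12 − 1297 = ¥3179.

Produce at y = 12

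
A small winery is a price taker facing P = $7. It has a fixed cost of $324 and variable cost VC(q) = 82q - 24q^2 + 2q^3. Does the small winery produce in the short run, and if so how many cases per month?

Shut down

From TC, MC = TC'(q) = 82 - 48q + 6q^2 and AVC = VC/q = 82 - 24q + 2q^2.
AVC is minimized where dAVC/dq = -24 + 4q = 0, at q = 6; min AVC = 82 - 24·6 + 2·6^2 = $10.
Since P = $7 < min AVC = $10, price fails to cover variable cost at any output.
The firm minimizes its loss by shutting down and losing only its fixed cost of $324.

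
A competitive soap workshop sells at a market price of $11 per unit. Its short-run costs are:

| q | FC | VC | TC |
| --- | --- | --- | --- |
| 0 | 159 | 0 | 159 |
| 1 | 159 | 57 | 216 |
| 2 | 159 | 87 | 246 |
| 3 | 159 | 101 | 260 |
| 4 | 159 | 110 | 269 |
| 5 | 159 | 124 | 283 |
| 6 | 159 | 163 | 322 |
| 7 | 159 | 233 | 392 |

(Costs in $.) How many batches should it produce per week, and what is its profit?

Compute π = P·q − TC at each output: q=0: -159; q=1: -205; q=2: -224; q=3: -227; q=4: -225; q=5: -228; q=6: -256; q=7: -315.
Profit is highest at q = 0. Equivalently, the lowest AVC in the table is 124/5 ≈ $24.80 at q = 5, and P = $11 falls below it — price never covers variable cost, so the firm shuts down and loses only its fixed cost.

q = 0 (shut down); profit = -$159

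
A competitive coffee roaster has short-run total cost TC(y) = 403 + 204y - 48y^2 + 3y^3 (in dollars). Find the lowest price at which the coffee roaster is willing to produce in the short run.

$12 per unit

The shutdown price is the minimum of AVC. VC = 204y - 48y^2 + 3y^3, so AVC = 204 - 48y + 3y^2.
At the minimum of AVC, MC = AVC. MC = 204 - 96y + 9y^2; setting MC = AVC gives 6y^2 - 48y = 0, so y = 8. min AVC = 12.
The firm shuts down for any P below $12.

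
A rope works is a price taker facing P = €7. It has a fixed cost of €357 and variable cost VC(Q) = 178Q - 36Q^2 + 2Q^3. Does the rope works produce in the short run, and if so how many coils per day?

Strip out fixed cost: VC = 178Q - 36Q^2 + 2Q^3. Then AVC = 178 - 36Q + 2Q^2 and MC = 178 - 72Q + 6Q^2.
AVC is minimized where dAVC/dQ = -36 + 4Q = 0, at Q = 9; min AVC = 178 - 36·9 + 2·9^2 = €16.
P = €7 lies below min AVC = €16; no output level covers variable cost.
The firm minimizes its loss by shutting down and losing only its fixed cost of €357.

Shut down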